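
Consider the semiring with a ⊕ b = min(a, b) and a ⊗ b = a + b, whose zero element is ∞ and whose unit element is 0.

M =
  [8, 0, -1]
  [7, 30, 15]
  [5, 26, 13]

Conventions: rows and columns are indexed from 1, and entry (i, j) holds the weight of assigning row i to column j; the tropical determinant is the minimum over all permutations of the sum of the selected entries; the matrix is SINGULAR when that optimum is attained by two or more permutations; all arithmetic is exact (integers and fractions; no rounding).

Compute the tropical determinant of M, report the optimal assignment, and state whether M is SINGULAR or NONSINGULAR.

σ = (1, 2, 3): 8 + 30 + 13 = 51
σ = (1, 3, 2): 8 + 15 + 26 = 49
σ = (2, 1, 3): 0 + 7 + 13 = 20
σ = (2, 3, 1): 0 + 15 + 5 = 20
σ = (3, 1, 2): (-1) + 7 + 26 = 32
σ = (3, 2, 1): (-1) + 30 + 5 = 34
Optimal value attained by: σ = (2, 1, 3).
Answer: det⊕(M) = 20; verdict: SINGULAR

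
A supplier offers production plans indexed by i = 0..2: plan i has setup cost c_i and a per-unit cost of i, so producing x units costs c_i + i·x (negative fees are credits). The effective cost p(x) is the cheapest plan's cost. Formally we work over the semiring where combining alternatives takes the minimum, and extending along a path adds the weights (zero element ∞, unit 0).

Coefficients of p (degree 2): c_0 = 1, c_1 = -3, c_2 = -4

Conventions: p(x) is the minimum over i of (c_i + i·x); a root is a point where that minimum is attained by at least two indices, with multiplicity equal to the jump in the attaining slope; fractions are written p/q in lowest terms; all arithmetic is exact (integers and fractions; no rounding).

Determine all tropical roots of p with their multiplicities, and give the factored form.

hull edge (i=0, c=1) to (i=1, c=-3): slope -4, span 1
hull edge (i=1, c=-3) to (i=2, c=-4): slope -1, span 1
Factored form: p(x) = -4 ⊗ (x ⊕ 1) ⊗ (x ⊕ 4)
Answer: roots = 1 (mult 1), 4 (mult 1)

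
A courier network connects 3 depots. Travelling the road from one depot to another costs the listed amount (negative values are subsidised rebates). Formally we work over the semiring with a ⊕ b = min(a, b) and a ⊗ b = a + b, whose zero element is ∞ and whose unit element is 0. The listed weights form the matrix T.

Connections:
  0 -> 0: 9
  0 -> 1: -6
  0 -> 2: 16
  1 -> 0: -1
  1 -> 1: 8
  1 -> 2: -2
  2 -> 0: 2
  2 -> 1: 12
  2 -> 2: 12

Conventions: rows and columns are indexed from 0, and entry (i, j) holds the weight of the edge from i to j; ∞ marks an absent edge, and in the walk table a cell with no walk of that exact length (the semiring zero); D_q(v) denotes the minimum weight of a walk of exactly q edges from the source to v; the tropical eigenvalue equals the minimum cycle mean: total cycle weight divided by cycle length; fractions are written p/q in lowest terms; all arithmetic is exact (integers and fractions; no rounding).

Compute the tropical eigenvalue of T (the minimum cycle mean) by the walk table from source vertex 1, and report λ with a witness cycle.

q=0: [∞, 0, ∞]
q=1: [-1, 8, -2]
q=2: [0, -7, 6]
q=3: [-8, -6, -9]
Optimal cycle mean attained by: cycle 0->1->0, total (-6) + (-1), length 2.
Answer: λ = -7/2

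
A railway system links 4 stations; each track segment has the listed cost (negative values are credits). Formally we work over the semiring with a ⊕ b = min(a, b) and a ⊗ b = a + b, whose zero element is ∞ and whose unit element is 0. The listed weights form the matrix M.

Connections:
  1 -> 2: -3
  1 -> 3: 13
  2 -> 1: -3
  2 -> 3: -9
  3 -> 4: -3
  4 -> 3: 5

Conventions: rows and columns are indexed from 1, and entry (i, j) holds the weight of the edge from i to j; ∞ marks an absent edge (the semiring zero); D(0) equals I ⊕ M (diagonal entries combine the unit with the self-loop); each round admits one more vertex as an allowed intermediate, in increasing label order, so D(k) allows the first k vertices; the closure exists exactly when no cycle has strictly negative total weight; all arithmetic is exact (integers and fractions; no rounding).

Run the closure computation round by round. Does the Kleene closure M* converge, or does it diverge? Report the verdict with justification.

D(0):
  [0, -3, 13, ∞]
  [-3, 0, -9, ∞]
  [∞, ∞, 0, -3]
  [∞, ∞, 5, 0]
Detection: at round 1, diagonal entry (2, 2) turns strictly negative.
Key observation: the cycle 2->1->2 has total weight (-3) + (-3), which is strictly negative.
Answer: DIVERGES — negative cycle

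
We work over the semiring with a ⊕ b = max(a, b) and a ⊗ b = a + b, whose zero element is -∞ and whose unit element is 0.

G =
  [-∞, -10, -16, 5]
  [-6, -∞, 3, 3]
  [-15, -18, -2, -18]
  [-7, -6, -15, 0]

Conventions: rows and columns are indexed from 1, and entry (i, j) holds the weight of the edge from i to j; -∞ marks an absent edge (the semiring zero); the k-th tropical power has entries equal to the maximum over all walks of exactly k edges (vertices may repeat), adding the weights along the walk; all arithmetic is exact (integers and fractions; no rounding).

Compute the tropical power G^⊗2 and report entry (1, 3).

G^⊗2:
  [-2, -1, -7, 5]
  [-4, -3, 1, 3]
  [-17, -20, -4, -10]
  [-7, -6, -3, 0]
Key observation: the optimum is the walk 1->2->3, with weight (-10) + 3 = -7.
Optimal value attained by: walk 1->2->3.
Answer: (G^⊗2)[1][3] = -7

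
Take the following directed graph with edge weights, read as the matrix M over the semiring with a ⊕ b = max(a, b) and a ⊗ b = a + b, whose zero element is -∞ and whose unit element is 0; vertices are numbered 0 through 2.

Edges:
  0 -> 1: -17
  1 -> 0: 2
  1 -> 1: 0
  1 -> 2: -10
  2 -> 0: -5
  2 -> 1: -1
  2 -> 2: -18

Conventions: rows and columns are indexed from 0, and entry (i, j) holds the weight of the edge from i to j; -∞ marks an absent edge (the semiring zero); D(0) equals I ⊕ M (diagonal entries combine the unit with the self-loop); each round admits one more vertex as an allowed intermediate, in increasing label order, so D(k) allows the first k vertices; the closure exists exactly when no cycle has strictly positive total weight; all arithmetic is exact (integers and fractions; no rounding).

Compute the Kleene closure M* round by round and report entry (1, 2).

D(0):
  [0, -17, -∞]
  [2, 0, -10]
  [-5, -1, 0]
D(1):
  [0, -17, -∞]
  [2, 0, -10]
  [-5, -1, 0]
D(2):
  [0, -17, -27]
  [2, 0, -10]
  [1, -1, 0]
D(3):
  [0, -17, -27]
  [2, 0, -10]
  [1, -1, 0]
Answer: M*[1][2] = -10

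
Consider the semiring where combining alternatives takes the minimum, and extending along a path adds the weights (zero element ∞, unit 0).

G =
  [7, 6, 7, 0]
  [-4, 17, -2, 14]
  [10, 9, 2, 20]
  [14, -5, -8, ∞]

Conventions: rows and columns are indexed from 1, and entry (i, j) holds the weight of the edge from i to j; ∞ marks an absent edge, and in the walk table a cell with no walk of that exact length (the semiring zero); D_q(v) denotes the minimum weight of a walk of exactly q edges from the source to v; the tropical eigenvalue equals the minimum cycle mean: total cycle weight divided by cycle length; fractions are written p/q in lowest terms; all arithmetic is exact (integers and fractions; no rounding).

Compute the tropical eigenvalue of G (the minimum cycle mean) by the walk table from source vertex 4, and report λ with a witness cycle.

q=0: [∞, ∞, ∞, 0]
q=1: [14, -5, -8, ∞]
q=2: [-9, 1, -7, 9]
q=3: [-3, -3, -5, -9]
q=4: [-7, -14, -17, -3]
Optimal cycle mean attained by: cycle 1->4->2->1, total 0 + (-5) + (-4), length 3.
Answer: λ = -3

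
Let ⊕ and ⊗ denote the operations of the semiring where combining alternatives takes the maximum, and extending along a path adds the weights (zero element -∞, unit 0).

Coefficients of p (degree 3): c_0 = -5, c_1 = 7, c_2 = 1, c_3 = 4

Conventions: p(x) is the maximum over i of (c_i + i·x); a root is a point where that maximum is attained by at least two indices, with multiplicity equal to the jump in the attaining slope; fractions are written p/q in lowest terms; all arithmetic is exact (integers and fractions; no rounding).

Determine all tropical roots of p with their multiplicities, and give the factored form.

hull edge (i=0, c=-5) to (i=1, c=7): slope 12, span 1
hull edge (i=1, c=7) to (i=3, c=4): slope -3/2, span 2
Factored form: p(x) = 4 ⊗ (x ⊕ (-12)) ⊗ (x ⊕ 3/2) ⊗ (x ⊕ 3/2)
Answer: roots = -12 (mult 1), 3/2 (mult 2)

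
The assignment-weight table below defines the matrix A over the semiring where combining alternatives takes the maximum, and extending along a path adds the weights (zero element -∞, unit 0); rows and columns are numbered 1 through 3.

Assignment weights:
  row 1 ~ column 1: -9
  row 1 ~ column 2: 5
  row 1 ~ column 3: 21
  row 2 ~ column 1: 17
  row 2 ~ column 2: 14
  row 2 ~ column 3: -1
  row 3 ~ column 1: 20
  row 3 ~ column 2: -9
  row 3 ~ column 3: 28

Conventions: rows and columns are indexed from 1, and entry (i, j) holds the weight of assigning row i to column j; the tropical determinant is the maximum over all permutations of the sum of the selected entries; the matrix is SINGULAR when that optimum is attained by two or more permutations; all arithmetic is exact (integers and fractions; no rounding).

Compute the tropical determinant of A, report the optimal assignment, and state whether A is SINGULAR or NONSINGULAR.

σ = (1, 2, 3): (-9) + 14 + 28 = 33
σ = (1, 3, 2): (-9) + (-1) + (-9) = -19
σ = (2, 1, 3): 5 + 17 + 28 = 50
σ = (2, 3, 1): 5 + (-1) + 20 = 24
σ = (3, 1, 2): 21 + 17 + (-9) = 29
σ = (3, 2, 1): 21 + 14 + 20 = 55
Optimal value attained by: σ = (3, 2, 1).
Answer: det⊕(A) = 55; verdict: NONSINGULAR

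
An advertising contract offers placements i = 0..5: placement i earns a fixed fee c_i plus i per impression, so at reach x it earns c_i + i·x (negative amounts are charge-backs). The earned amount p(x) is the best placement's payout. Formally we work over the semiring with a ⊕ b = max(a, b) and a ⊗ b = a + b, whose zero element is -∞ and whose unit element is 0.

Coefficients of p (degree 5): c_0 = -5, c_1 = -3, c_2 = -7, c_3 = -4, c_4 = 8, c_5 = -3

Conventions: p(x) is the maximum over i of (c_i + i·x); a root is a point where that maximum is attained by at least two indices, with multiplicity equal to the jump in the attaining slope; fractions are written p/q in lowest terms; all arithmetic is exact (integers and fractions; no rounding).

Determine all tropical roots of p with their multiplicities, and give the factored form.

hull edge (i=0, c=-5) to (i=4, c=8): slope 13/4, span 4
hull edge (i=4, c=8) to (i=5, c=-3): slope -11, span 1
Factored form: p(x) = -3 ⊗ (x ⊕ (-13/4)) ⊗ (x ⊕ (-13/4)) ⊗ (x ⊕ (-13/4)) ⊗ (x ⊕ (-13/4)) ⊗ (x ⊕ 11)
Answer: roots = -13/4 (mult 4), 11 (mult 1)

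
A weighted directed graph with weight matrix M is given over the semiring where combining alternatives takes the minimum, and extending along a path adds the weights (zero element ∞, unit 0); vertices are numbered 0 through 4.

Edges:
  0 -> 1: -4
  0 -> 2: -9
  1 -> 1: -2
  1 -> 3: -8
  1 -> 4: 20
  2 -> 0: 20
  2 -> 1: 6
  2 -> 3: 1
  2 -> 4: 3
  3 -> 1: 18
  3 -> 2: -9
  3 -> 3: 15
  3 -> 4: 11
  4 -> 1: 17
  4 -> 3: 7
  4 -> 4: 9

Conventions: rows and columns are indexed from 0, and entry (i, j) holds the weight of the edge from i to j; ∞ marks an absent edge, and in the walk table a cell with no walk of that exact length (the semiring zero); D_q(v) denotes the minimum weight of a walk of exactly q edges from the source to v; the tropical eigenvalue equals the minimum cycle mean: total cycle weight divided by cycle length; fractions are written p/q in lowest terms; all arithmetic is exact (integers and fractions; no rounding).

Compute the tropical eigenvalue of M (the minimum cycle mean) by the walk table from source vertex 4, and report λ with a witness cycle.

q=0: [∞, ∞, ∞, ∞, 0]
q=1: [∞, 17, ∞, 7, 9]
q=2: [∞, 15, -2, 9, 18]
q=3: [18, 4, 0, -1, 1]
q=4: [20, 2, -10, -4, 3]
q=5: [10, -4, -13, -9, -7]
Optimal cycle mean attained by: cycle 2->3->2, total 1 + (-9), length 2.
Answer: λ = -4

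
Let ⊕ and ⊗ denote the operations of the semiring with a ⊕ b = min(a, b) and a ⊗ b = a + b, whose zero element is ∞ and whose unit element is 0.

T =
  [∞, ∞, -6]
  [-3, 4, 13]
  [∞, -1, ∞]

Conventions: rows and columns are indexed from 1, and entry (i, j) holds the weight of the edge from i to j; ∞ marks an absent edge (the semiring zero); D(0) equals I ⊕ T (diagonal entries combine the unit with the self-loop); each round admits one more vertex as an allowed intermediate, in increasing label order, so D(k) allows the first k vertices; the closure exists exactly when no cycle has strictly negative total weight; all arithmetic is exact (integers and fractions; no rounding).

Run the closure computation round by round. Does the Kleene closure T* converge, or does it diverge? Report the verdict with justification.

D(0):
  [0, ∞, -6]
  [-3, 0, 13]
  [∞, -1, 0]
D(1):
  [0, ∞, -6]
  [-3, 0, -9]
  [∞, -1, 0]
Detection: at round 2, diagonal entry (3, 3) turns strictly negative.
Key observation: the cycle 3->2->1->3 has total weight (-1) + (-3) + (-6), which is strictly negative.
Answer: DIVERGES — negative cycle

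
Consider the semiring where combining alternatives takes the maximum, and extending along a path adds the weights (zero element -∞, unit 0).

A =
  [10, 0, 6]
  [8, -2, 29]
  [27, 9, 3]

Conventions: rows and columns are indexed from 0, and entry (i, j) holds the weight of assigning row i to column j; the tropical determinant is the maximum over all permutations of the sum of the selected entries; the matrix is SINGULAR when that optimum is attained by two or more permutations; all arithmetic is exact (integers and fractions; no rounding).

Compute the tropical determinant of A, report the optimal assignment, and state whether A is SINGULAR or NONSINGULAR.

σ = (0, 1, 2): 10 + (-2) + 3 = 11
σ = (0, 2, 1): 10 + 29 + 9 = 48
σ = (1, 0, 2): 0 + 8 + 3 = 11
σ = (1, 2, 0): 0 + 29 + 27 = 56
σ = (2, 0, 1): 6 + 8 + 9 = 23
σ = (2, 1, 0): 6 + (-2) + 27 = 31
Optimal value attained by: σ = (1, 2, 0).
Answer: det⊕(A) = 56; verdict: NONSINGULAR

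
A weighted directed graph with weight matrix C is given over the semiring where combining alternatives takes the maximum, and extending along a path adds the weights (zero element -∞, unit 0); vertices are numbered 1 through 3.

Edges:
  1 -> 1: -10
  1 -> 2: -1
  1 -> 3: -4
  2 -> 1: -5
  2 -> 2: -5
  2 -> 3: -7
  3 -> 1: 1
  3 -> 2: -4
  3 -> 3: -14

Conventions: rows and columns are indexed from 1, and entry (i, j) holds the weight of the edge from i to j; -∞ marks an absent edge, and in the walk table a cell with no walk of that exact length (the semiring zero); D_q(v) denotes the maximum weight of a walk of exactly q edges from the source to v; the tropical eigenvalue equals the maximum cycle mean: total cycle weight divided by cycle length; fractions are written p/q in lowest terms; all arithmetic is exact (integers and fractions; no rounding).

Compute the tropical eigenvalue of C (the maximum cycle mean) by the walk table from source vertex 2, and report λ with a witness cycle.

q=0: [-∞, 0, -∞]
q=1: [-5, -5, -7]
q=2: [-6, -6, -9]
q=3: [-8, -7, -10]
Optimal cycle mean attained by: cycle 1->3->1, total (-4) + 1, length 2.
Answer: λ = -3/2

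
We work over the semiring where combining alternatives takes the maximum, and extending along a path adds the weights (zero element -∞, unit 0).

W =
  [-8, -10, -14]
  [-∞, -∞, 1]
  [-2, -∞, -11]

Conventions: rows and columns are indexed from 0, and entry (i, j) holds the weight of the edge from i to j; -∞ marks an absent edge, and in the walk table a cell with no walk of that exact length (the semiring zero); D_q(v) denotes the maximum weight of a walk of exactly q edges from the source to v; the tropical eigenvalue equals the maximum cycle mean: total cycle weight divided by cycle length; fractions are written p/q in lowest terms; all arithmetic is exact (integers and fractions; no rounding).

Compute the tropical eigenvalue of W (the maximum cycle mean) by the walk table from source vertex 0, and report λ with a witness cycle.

q=0: [0, -∞, -∞]
q=1: [-8, -10, -14]
q=2: [-16, -18, -9]
q=3: [-11, -26, -17]
Optimal cycle mean attained by: cycle 0->1->2->0, total (-10) + 1 + (-2), length 3.
Answer: λ = -11/3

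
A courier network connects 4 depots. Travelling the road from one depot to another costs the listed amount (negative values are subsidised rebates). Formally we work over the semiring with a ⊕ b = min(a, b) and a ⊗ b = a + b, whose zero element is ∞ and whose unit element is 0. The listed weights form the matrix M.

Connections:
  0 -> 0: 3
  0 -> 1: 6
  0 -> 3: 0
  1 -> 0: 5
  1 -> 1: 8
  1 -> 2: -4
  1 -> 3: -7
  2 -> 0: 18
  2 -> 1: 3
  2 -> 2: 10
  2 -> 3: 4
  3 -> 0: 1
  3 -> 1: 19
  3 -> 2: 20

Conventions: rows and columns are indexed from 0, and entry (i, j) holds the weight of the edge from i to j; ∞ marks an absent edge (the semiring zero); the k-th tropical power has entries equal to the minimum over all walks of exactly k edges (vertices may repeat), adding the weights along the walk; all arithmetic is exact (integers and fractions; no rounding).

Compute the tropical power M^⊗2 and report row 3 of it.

M^⊗2:
  [1, 9, 2, -1]
  [-6, -1, 4, 0]
  [5, 11, -1, -4]
  [4, 7, 15, 1]
Answer: row 3 of M^⊗2 = [4, 7, 15, 1]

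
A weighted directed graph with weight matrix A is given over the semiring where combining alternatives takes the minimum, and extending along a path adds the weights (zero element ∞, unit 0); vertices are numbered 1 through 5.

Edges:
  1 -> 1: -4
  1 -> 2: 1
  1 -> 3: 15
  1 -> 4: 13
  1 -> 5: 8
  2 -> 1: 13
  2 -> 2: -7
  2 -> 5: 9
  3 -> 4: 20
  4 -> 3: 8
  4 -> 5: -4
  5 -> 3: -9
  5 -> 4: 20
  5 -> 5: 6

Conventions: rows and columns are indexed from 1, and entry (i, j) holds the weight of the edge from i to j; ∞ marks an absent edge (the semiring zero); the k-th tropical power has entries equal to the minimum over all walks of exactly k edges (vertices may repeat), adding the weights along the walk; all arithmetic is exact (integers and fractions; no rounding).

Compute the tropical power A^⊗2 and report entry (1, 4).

A^⊗2:
  [-8, -6, -1, 9, 4]
  [6, -14, 0, 26, 2]
  [∞, ∞, 28, ∞, 16]
  [∞, ∞, -13, 16, 2]
  [∞, ∞, -3, 11, 12]
Key observation: the optimum is the walk 1->1->4, with weight (-4) + 13 = 9.
Optimal value attained by: walk 1->1->4.
Answer: (A^⊗2)[1][4] = 9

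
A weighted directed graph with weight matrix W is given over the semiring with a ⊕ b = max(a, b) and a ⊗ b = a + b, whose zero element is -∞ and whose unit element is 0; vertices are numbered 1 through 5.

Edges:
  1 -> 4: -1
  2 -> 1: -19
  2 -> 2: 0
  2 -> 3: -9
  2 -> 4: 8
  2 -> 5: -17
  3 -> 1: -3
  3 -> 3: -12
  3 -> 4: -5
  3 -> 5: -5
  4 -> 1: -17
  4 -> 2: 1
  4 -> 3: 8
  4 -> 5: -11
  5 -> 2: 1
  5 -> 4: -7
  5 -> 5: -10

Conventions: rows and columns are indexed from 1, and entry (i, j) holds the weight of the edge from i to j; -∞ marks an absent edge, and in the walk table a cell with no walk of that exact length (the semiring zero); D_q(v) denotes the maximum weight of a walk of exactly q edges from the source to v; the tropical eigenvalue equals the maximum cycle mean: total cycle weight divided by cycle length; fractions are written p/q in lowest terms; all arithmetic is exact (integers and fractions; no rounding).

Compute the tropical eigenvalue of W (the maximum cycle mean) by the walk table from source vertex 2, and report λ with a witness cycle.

q=0: [-∞, 0, -∞, -∞, -∞]
q=1: [-19, 0, -9, 8, -17]
q=2: [-9, 9, 16, 8, -3]
q=3: [13, 9, 16, 17, 11]
q=4: [13, 18, 25, 17, 11]
q=5: [22, 18, 25, 26, 20]
Optimal cycle mean attained by: cycle 2->4->2, total 8 + 1, length 2.
Answer: λ = 9/2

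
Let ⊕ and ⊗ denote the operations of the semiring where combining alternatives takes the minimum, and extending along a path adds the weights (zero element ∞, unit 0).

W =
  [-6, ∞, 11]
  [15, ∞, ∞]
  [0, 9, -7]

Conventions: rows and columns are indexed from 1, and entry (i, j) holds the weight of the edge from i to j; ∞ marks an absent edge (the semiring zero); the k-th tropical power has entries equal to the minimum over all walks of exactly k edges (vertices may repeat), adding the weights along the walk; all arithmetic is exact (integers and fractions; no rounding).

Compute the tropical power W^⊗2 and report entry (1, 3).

W^⊗2:
  [-12, 20, 4]
  [9, ∞, 26]
  [-7, 2, -14]
Key observation: the optimum is the walk 1->3->3, with weight 11 + (-7) = 4.
Optimal value attained by: walk 1->3->3.
Answer: (W^⊗2)[1][3] = 4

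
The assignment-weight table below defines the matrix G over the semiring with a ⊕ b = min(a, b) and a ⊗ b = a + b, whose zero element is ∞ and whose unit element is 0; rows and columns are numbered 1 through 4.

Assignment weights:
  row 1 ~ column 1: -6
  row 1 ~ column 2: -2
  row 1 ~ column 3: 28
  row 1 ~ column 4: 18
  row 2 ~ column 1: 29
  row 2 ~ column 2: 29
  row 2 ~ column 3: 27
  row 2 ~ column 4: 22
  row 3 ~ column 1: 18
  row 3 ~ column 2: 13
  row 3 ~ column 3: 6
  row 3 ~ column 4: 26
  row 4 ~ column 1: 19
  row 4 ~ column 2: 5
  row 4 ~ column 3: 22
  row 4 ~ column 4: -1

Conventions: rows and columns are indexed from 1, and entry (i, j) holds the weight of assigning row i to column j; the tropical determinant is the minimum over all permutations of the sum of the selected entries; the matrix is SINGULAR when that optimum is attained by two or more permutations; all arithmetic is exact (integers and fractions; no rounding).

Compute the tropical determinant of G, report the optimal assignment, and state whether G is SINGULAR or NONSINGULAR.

σ = (1, 2, 3, 4): (-6) + 29 + 6 + (-1) = 28
σ = (1, 2, 4, 3): (-6) + 29 + 26 + 22 = 71
σ = (1, 3, 2, 4): (-6) + 27 + 13 + (-1) = 33
σ = (1, 3, 4, 2): (-6) + 27 + 26 + 5 = 52
σ = (1, 4, 2, 3): (-6) + 22 + 13 + 22 = 51
σ = (1, 4, 3, 2): (-6) + 22 + 6 + 5 = 27
σ = (2, 1, 3, 4): (-2) + 29 + 6 + (-1) = 32
σ = (2, 1, 4, 3): (-2) + 29 + 26 + 22 = 75
σ = (2, 3, 1, 4): (-2) + 27 + 18 + (-1) = 42
σ = (2, 3, 4, 1): (-2) + 27 + 26 + 19 = 70
σ = (2, 4, 1, 3): (-2) + 22 + 18 + 22 = 60
σ = (2, 4, 3, 1): (-2) + 22 + 6 + 19 = 45
σ = (3, 1, 2, 4): 28 + 29 + 13 + (-1) = 69
σ = (3, 1, 4, 2): 28 + 29 + 26 + 5 = 88
σ = (3, 2, 1, 4): 28 + 29 + 18 + (-1) = 74
σ = (3, 2, 4, 1): 28 + 29 + 26 + 19 = 102
σ = (3, 4, 1, 2): 28 + 22 + 18 + 5 = 73
σ = (3, 4, 2, 1): 28 + 22 + 13 + 19 = 82
σ = (4, 1, 2, 3): 18 + 29 + 13 + 22 = 82
σ = (4, 1, 3, 2): 18 + 29 + 6 + 5 = 58
σ = (4, 2, 1, 3): 18 + 29 + 18 + 22 = 87
σ = (4, 2, 3, 1): 18 + 29 + 6 + 19 = 72
σ = (4, 3, 1, 2): 18 + 27 + 18 + 5 = 68
σ = (4, 3, 2, 1): 18 + 27 + 13 + 19 = 77
Optimal value attained by: σ = (1, 4, 3, 2).
Answer: det⊕(G) = 27; verdict: NONSINGULAR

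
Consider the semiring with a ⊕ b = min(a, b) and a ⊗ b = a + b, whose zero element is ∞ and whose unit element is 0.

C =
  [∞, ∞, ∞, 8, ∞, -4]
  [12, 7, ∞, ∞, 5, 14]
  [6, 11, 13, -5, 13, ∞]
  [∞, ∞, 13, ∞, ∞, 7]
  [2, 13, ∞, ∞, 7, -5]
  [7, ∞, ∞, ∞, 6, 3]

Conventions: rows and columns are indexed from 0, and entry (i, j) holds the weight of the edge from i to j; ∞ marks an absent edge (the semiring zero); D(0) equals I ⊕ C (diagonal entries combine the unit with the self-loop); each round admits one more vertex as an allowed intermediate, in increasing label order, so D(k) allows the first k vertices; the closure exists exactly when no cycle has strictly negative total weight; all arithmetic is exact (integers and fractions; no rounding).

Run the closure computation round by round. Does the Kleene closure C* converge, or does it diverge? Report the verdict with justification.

D(0):
  [0, ∞, ∞, 8, ∞, -4]
  [12, 0, ∞, ∞, 5, 14]
  [6, 11, 0, -5, 13, ∞]
  [∞, ∞, 13, 0, ∞, 7]
  [2, 13, ∞, ∞, 0, -5]
  [7, ∞, ∞, ∞, 6, 0]
D(1):
  [0, ∞, ∞, 8, ∞, -4]
  [12, 0, ∞, 20, 5, 8]
  [6, 11, 0, -5, 13, 2]
  [∞, ∞, 13, 0, ∞, 7]
  [2, 13, ∞, 10, 0, -5]
  [7, ∞, ∞, 15, 6, 0]
D(2):
  [0, ∞, ∞, 8, ∞, -4]
  [12, 0, ∞, 20, 5, 8]
  [6, 11, 0, -5, 13, 2]
  [∞, ∞, 13, 0, ∞, 7]
  [2, 13, ∞, 10, 0, -5]
  [7, ∞, ∞, 15, 6, 0]
D(3):
  [0, ∞, ∞, 8, ∞, -4]
  [12, 0, ∞, 20, 5, 8]
  [6, 11, 0, -5, 13, 2]
  [19, 24, 13, 0, 26, 7]
  [2, 13, ∞, 10, 0, -5]
  [7, ∞, ∞, 15, 6, 0]
D(4):
  [0, 32, 21, 8, 34, -4]
  [12, 0, 33, 20, 5, 8]
  [6, 11, 0, -5, 13, 2]
  [19, 24, 13, 0, 26, 7]
  [2, 13, 23, 10, 0, -5]
  [7, 39, 28, 15, 6, 0]
D(5):
  [0, 32, 21, 8, 34, -4]
  [7, 0, 28, 15, 5, 0]
  [6, 11, 0, -5, 13, 2]
  [19, 24, 13, 0, 26, 7]
  [2, 13, 23, 10, 0, -5]
  [7, 19, 28, 15, 6, 0]
D(6):
  [0, 15, 21, 8, 2, -4]
  [7, 0, 28, 15, 5, 0]
  [6, 11, 0, -5, 8, 2]
  [14, 24, 13, 0, 13, 7]
  [2, 13, 23, 10, 0, -5]
  [7, 19, 28, 15, 6, 0]
Key observation: every diagonal entry stays at the unit through all rounds, so no improving cycle exists.
Answer: CONVERGES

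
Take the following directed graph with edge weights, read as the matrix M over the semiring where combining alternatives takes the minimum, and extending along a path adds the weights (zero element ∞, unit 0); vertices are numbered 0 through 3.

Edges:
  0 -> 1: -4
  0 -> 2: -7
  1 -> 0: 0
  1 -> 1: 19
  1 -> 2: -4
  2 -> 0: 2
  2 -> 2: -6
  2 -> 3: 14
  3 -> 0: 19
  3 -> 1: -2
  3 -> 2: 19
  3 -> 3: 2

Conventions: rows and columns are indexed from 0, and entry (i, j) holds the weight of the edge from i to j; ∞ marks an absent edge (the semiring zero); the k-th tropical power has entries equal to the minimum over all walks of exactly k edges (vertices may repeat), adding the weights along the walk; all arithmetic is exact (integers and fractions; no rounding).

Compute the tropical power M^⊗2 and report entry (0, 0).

M^⊗2:
  [-5, 15, -13, 7]
  [-2, -4, -10, 10]
  [-4, -2, -12, 8]
  [-2, 0, -6, 4]
Key observation: the optimum is the walk 0->2->0, with weight (-7) + 2 = -5.
Optimal value attained by: walk 0->2->0.
Answer: (M^⊗2)[0][0] = -5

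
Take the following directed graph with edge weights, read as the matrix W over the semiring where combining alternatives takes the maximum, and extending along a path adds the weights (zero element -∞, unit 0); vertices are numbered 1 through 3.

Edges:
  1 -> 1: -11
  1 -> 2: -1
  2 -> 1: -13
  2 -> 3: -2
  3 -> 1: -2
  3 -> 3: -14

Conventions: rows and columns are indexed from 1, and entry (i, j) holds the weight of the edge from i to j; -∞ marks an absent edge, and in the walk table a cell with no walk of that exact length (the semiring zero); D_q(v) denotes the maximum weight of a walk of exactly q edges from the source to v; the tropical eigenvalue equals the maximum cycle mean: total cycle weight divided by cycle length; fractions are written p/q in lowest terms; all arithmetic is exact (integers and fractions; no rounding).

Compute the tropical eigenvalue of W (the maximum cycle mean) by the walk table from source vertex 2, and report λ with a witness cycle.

q=0: [-∞, 0, -∞]
q=1: [-13, -∞, -2]
q=2: [-4, -14, -16]
q=3: [-15, -5, -16]
Optimal cycle mean attained by: cycle 1->2->3->1, total (-1) + (-2) + (-2), length 3.
Answer: λ = -5/3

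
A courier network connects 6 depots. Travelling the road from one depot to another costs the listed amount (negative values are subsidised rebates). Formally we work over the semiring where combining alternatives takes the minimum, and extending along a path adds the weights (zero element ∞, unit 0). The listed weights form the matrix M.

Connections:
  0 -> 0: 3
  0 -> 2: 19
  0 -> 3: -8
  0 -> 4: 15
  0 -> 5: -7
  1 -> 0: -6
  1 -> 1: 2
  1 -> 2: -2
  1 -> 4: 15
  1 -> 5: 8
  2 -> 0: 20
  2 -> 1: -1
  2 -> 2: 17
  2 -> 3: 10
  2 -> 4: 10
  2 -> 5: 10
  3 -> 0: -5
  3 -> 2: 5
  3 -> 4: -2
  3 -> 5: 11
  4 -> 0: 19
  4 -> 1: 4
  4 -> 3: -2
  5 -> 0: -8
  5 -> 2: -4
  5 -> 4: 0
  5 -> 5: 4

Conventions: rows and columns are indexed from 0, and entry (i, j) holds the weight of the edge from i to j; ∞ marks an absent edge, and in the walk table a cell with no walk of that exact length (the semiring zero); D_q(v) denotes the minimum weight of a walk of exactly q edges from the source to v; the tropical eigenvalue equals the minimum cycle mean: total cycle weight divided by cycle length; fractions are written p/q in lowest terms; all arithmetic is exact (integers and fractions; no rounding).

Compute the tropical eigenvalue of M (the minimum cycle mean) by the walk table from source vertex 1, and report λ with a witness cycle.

q=0: [∞, 0, ∞, ∞, ∞, ∞]
q=1: [-6, 2, -2, ∞, 15, 8]
q=2: [-4, -3, 0, -14, 8, -13]
q=3: [-21, -1, -17, -12, -16, -11]
q=4: [-19, -18, -15, -29, -14, -28]
q=5: [-36, -16, -32, -27, -31, -26]
q=6: [-34, -33, -30, -44, -29, -43]
Optimal cycle mean attained by: cycle 0->5->0, total (-7) + (-8), length 2.
Answer: λ = -15/2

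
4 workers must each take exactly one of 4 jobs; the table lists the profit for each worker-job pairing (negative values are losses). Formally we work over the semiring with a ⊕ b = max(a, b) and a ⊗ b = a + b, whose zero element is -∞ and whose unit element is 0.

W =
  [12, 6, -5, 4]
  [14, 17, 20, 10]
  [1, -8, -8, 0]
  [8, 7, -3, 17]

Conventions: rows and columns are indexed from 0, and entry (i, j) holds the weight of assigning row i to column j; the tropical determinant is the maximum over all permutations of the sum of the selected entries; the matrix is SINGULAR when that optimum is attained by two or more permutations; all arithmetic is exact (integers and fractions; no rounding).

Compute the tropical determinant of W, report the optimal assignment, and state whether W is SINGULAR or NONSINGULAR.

σ = (0, 1, 2, 3): 12 + 17 + (-8) + 17 = 38
σ = (0, 1, 3, 2): 12 + 17 + 0 + (-3) = 26
σ = (0, 2, 1, 3): 12 + 20 + (-8) + 17 = 41
σ = (0, 2, 3, 1): 12 + 20 + 0 + 7 = 39
σ = (0, 3, 1, 2): 12 + 10 + (-8) + (-3) = 11
σ = (0, 3, 2, 1): 12 + 10 + (-8) + 7 = 21
σ = (1, 0, 2, 3): 6 + 14 + (-8) + 17 = 29
σ = (1, 0, 3, 2): 6 + 14 + 0 + (-3) = 17
σ = (1, 2, 0, 3): 6 + 20 + 1 + 17 = 44
σ = (1, 2, 3, 0): 6 + 20 + 0 + 8 = 34
σ = (1, 3, 0, 2): 6 + 10 + 1 + (-3) = 14
σ = (1, 3, 2, 0): 6 + 10 + (-8) + 8 = 16
σ = (2, 0, 1, 3): (-5) + 14 + (-8) + 17 = 18
σ = (2, 0, 3, 1): (-5) + 14 + 0 + 7 = 16
σ = (2, 1, 0, 3): (-5) + 17 + 1 + 17 = 30
σ = (2, 1, 3, 0): (-5) + 17 + 0 + 8 = 20
σ = (2, 3, 0, 1): (-5) + 10 + 1 + 7 = 13
σ = (2, 3, 1, 0): (-5) + 10 + (-8) + 8 = 5
σ = (3, 0, 1, 2): 4 + 14 + (-8) + (-3) = 7
σ = (3, 0, 2, 1): 4 + 14 + (-8) + 7 = 17
σ = (3, 1, 0, 2): 4 + 17 + 1 + (-3) = 19
σ = (3, 1, 2, 0): 4 + 17 + (-8) + 8 = 21
σ = (3, 2, 0, 1): 4 + 20 + 1 + 7 = 32
σ = (3, 2, 1, 0): 4 + 20 + (-8) + 8 = 24
Optimal value attained by: σ = (1, 2, 0, 3).
Answer: det⊕(W) = 44; verdict: NONSINGULAR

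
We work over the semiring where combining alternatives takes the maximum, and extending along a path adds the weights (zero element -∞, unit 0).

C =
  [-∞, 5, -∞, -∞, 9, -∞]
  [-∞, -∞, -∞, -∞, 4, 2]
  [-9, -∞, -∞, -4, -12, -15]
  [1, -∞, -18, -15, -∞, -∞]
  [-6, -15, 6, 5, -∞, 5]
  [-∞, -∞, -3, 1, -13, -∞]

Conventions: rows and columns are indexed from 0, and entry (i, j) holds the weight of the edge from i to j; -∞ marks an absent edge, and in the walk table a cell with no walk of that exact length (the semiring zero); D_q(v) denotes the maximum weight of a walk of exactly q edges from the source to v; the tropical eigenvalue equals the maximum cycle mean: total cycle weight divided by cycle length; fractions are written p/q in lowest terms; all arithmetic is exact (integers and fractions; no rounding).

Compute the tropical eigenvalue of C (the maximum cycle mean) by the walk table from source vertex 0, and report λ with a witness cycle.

q=0: [0, -∞, -∞, -∞, -∞, -∞]
q=1: [-∞, 5, -∞, -∞, 9, -∞]
q=2: [3, -6, 15, 14, 9, 14]
q=3: [15, 8, 15, 15, 12, 14]
q=4: [16, 20, 18, 17, 24, 17]
q=5: [18, 21, 30, 29, 25, 29]
q=6: [30, 23, 31, 30, 27, 30]
Optimal cycle mean attained by: cycle 0->4->3->0, total 9 + 5 + 1, length 3.
Answer: λ = 5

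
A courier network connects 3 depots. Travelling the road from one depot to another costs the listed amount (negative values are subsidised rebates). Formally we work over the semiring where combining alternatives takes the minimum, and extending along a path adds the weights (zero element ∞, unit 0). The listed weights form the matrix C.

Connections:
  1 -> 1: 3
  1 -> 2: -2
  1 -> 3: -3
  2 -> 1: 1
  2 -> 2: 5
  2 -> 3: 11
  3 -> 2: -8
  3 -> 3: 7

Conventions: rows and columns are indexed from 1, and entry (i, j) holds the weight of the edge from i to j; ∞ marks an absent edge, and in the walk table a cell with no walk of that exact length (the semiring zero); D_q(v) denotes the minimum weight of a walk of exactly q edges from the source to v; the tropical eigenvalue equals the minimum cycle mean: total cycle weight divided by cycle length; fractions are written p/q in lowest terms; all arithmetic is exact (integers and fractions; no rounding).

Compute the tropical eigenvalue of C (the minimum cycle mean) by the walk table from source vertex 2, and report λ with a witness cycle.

q=0: [∞, 0, ∞]
q=1: [1, 5, 11]
q=2: [4, -1, -2]
q=3: [0, -10, 1]
Optimal cycle mean attained by: cycle 1->3->2->1, total (-3) + (-8) + 1, length 3.
Answer: λ = -10/3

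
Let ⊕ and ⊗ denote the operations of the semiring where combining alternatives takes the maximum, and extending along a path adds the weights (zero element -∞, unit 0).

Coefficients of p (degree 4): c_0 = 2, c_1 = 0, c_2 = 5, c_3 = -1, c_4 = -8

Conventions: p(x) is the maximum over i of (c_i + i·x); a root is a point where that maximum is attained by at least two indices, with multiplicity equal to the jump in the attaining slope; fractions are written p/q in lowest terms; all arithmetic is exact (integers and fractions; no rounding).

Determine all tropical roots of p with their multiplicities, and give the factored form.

hull edge (i=0, c=2) to (i=2, c=5): slope 3/2, span 2
hull edge (i=2, c=5) to (i=3, c=-1): slope -6, span 1
hull edge (i=3, c=-1) to (i=4, c=-8): slope -7, span 1
Factored form: p(x) = -8 ⊗ (x ⊕ (-3/2)) ⊗ (x ⊕ (-3/2)) ⊗ (x ⊕ 6) ⊗ (x ⊕ 7)
Answer: roots = -3/2 (mult 2), 6 (mult 1), 7 (mult 1)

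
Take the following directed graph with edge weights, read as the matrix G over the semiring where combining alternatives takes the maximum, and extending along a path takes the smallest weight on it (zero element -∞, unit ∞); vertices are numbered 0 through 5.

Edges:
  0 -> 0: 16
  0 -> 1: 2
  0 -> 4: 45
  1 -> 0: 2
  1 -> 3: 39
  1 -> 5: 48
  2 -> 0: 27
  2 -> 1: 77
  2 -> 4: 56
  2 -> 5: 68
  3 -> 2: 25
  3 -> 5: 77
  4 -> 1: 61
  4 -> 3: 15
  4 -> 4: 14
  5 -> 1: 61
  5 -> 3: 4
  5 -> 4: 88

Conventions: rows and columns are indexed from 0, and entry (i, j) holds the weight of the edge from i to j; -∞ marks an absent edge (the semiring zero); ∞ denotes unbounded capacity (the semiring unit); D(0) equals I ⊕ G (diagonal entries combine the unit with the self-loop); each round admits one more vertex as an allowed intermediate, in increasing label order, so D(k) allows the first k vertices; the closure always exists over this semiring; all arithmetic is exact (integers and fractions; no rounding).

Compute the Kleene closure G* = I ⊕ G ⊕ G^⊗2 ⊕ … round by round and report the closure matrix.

D(0):
  [∞, 2, -∞, -∞, 45, -∞]
  [2, ∞, -∞, 39, -∞, 48]
  [27, 77, ∞, -∞, 56, 68]
  [-∞, -∞, 25, ∞, -∞, 77]
  [-∞, 61, -∞, 15, ∞, -∞]
  [-∞, 61, -∞, 4, 88, ∞]
D(1):
  [∞, 2, -∞, -∞, 45, -∞]
  [2, ∞, -∞, 39, 2, 48]
  [27, 77, ∞, -∞, 56, 68]
  [-∞, -∞, 25, ∞, -∞, 77]
  [-∞, 61, -∞, 15, ∞, -∞]
  [-∞, 61, -∞, 4, 88, ∞]
D(2):
  [∞, 2, -∞, 2, 45, 2]
  [2, ∞, -∞, 39, 2, 48]
  [27, 77, ∞, 39, 56, 68]
  [-∞, -∞, 25, ∞, -∞, 77]
  [2, 61, -∞, 39, ∞, 48]
  [2, 61, -∞, 39, 88, ∞]
D(3):
  [∞, 2, -∞, 2, 45, 2]
  [2, ∞, -∞, 39, 2, 48]
  [27, 77, ∞, 39, 56, 68]
  [25, 25, 25, ∞, 25, 77]
  [2, 61, -∞, 39, ∞, 48]
  [2, 61, -∞, 39, 88, ∞]
D(4):
  [∞, 2, 2, 2, 45, 2]
  [25, ∞, 25, 39, 25, 48]
  [27, 77, ∞, 39, 56, 68]
  [25, 25, 25, ∞, 25, 77]
  [25, 61, 25, 39, ∞, 48]
  [25, 61, 25, 39, 88, ∞]
D(5):
  [∞, 45, 25, 39, 45, 45]
  [25, ∞, 25, 39, 25, 48]
  [27, 77, ∞, 39, 56, 68]
  [25, 25, 25, ∞, 25, 77]
  [25, 61, 25, 39, ∞, 48]
  [25, 61, 25, 39, 88, ∞]
D(6):
  [∞, 45, 25, 39, 45, 45]
  [25, ∞, 25, 39, 48, 48]
  [27, 77, ∞, 39, 68, 68]
  [25, 61, 25, ∞, 77, 77]
  [25, 61, 25, 39, ∞, 48]
  [25, 61, 25, 39, 88, ∞]
Answer: G* = [[∞, 45, 25, 39, 45, 45], [25, ∞, 25, 39, 48, 48], [27, 77, ∞, 39, 68, 68], [25, 61, 25, ∞, 77, 77], [25, 61, 25, 39, ∞, 48], [25, 61, 25, 39, 88, ∞]]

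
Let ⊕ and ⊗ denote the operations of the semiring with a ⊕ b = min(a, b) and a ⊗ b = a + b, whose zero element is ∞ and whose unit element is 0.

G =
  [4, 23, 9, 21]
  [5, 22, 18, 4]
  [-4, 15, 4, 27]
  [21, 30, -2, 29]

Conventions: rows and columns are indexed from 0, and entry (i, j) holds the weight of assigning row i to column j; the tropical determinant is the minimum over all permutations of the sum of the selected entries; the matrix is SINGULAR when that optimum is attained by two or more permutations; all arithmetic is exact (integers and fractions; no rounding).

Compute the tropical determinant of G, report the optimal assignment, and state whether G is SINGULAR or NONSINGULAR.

σ = (0, 1, 2, 3): 4 + 22 + 4 + 29 = 59
σ = (0, 1, 3, 2): 4 + 22 + 27 + (-2) = 51
σ = (0, 2, 1, 3): 4 + 18 + 15 + 29 = 66
σ = (0, 2, 3, 1): 4 + 18 + 27 + 30 = 79
σ = (0, 3, 1, 2): 4 + 4 + 15 + (-2) = 21
σ = (0, 3, 2, 1): 4 + 4 + 4 + 30 = 42
σ = (1, 0, 2, 3): 23 + 5 + 4 + 29 = 61
σ = (1, 0, 3, 2): 23 + 5 + 27 + (-2) = 53
σ = (1, 2, 0, 3): 23 + 18 + (-4) + 29 = 66
σ = (1, 2, 3, 0): 23 + 18 + 27 + 21 = 89
σ = (1, 3, 0, 2): 23 + 4 + (-4) + (-2) = 21
σ = (1, 3, 2, 0): 23 + 4 + 4 + 21 = 52
σ = (2, 0, 1, 3): 9 + 5 + 15 + 29 = 58
σ = (2, 0, 3, 1): 9 + 5 + 27 + 30 = 71
σ = (2, 1, 0, 3): 9 + 22 + (-4) + 29 = 56
σ = (2, 1, 3, 0): 9 + 22 + 27 + 21 = 79
σ = (2, 3, 0, 1): 9 + 4 + (-4) + 30 = 39
σ = (2, 3, 1, 0): 9 + 4 + 15 + 21 = 49
σ = (3, 0, 1, 2): 21 + 5 + 15 + (-2) = 39
σ = (3, 0, 2, 1): 21 + 5 + 4 + 30 = 60
σ = (3, 1, 0, 2): 21 + 22 + (-4) + (-2) = 37
σ = (3, 1, 2, 0): 21 + 22 + 4 + 21 = 68
σ = (3, 2, 0, 1): 21 + 18 + (-4) + 30 = 65
σ = (3, 2, 1, 0): 21 + 18 + 15 + 21 = 75
Optimal value attained by: σ = (0, 3, 1, 2).
Answer: det⊕(G) = 21; verdict: SINGULAR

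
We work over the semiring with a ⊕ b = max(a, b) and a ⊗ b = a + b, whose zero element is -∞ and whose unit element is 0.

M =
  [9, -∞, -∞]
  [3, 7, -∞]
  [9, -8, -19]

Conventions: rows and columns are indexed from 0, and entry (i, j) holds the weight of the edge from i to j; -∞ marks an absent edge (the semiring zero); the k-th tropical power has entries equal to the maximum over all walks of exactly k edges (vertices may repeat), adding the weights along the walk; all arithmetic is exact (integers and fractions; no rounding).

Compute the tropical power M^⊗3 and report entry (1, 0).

M^⊗2:
  [18, -∞, -∞]
  [12, 14, -∞]
  [18, -1, -38]
M^⊗3:
  [27, -∞, -∞]
  [21, 21, -∞]
  [27, 6, -57]
Key observation: the optimum is the walk 1->0->0->0, with weight 3 + 9 + 9 = 21.
Optimal value attained by: walk 1->0->0->0.
Answer: (M^⊗3)[1][0] = 21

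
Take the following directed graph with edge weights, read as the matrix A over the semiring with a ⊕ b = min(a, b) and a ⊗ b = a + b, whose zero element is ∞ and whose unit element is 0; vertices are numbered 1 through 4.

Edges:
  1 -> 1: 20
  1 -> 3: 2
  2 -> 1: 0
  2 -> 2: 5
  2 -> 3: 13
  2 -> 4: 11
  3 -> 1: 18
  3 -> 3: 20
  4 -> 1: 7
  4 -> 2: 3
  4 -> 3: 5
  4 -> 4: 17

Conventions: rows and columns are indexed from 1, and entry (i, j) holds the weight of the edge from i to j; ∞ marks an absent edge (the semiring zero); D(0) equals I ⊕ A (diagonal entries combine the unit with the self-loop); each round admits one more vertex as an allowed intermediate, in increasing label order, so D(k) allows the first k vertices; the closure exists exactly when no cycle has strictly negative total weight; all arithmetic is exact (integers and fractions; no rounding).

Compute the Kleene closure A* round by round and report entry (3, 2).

D(0):
  [0, ∞, 2, ∞]
  [0, 0, 13, 11]
  [18, ∞, 0, ∞]
  [7, 3, 5, 0]
D(1):
  [0, ∞, 2, ∞]
  [0, 0, 2, 11]
  [18, ∞, 0, ∞]
  [7, 3, 5, 0]
D(2):
  [0, ∞, 2, ∞]
  [0, 0, 2, 11]
  [18, ∞, 0, ∞]
  [3, 3, 5, 0]
D(3):
  [0, ∞, 2, ∞]
  [0, 0, 2, 11]
  [18, ∞, 0, ∞]
  [3, 3, 5, 0]
D(4):
  [0, ∞, 2, ∞]
  [0, 0, 2, 11]
  [18, ∞, 0, ∞]
  [3, 3, 5, 0]
Answer: A*[3][2] = ∞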